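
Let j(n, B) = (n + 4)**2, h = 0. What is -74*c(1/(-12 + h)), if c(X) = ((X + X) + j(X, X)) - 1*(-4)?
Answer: -102157/72 ≈ -1418.8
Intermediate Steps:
j(n, B) = (4 + n)**2
c(X) = 4 + (4 + X)**2 + 2*X (c(X) = ((X + X) + (4 + X)**2) - 1*(-4) = (2*X + (4 + X)**2) + 4 = ((4 + X)**2 + 2*X) + 4 = 4 + (4 + X)**2 + 2*X)
-74*c(1/(-12 + h)) = -74*(20 + (1/(-12 + 0))**2 + 10/(-12 + 0)) = -74*(20 + (1/(-12))**2 + 10/(-12)) = -74*(20 + (-1/12)**2 + 10*(-1/12)) = -74*(20 + 1/144 - 5/6) = -74*2761/144 = -102157/72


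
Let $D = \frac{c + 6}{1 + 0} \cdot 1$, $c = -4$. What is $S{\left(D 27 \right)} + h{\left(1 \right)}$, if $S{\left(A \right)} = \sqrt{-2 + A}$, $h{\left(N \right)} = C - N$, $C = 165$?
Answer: $164 + 2 \sqrt{13} \approx 171.21$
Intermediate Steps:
$h{\left(N \right)} = 165 - N$
$D = 2$ ($D = \frac{-4 + 6}{1 + 0} \cdot 1 = \frac{2}{1} \cdot 1 = 2 \cdot 1 \cdot 1 = 2 \cdot 1 = 2$)
$S{\left(D 27 \right)} + h{\left(1 \right)} = \sqrt{-2 + 2 \cdot 27} + \left(165 - 1\right) = \sqrt{-2 + 54} + \left(165 - 1\right) = \sqrt{52} + 164 = 2 \sqrt{13} + 164 = 164 + 2 \sqrt{13}$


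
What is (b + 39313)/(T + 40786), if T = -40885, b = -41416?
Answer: 701/33 ≈ 21.242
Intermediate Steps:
(b + 39313)/(T + 40786) = (-41416 + 39313)/(-40885 + 40786) = -2103/(-99) = -2103*(-1/99) = 701/33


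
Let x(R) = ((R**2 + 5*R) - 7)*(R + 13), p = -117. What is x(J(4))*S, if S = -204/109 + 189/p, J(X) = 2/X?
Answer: 2267919/11336 ≈ 200.06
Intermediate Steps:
x(R) = (13 + R)*(-7 + R**2 + 5*R) (x(R) = (-7 + R**2 + 5*R)*(13 + R) = (13 + R)*(-7 + R**2 + 5*R))
S = -4941/1417 (S = -204/109 + 189/(-117) = -204*1/109 + 189*(-1/117) = -204/109 - 21/13 = -4941/1417 ≈ -3.4869)
x(J(4))*S = (-91 + (2/4)**3 + 18*(2/4)**2 + 58*(2/4))*(-4941/1417) = (-91 + (2*(1/4))**3 + 18*(2*(1/4))**2 + 58*(2*(1/4)))*(-4941/1417) = (-91 + (1/2)**3 + 18*(1/2)**2 + 58*(1/2))*(-4941/1417) = (-91 + 1/8 + 18*(1/4) + 29)*(-4941/1417) = (-91 + 1/8 + 9/2 + 29)*(-4941/1417) = -459/8*(-4941/1417) = 2267919/11336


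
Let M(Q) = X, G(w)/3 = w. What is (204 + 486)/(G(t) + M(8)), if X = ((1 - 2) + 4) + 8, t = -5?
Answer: -345/2 ≈ -172.50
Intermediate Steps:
X = 11 (X = (-1 + 4) + 8 = 3 + 8 = 11)
G(w) = 3*w
M(Q) = 11
(204 + 486)/(G(t) + M(8)) = (204 + 486)/(3*(-5) + 11) = 690/(-15 + 11) = 690/(-4) = 690*(-¼) = -345/2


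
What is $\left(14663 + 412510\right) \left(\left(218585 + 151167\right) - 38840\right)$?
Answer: $141356671776$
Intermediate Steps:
$\left(14663 + 412510\right) \left(\left(218585 + 151167\right) - 38840\right) = 427173 \left(369752 - 38840\right) = 427173 \cdot 330912 = 141356671776$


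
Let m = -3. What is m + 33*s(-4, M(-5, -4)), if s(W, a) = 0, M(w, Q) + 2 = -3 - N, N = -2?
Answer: -3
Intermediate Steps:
M(w, Q) = -3 (M(w, Q) = -2 + (-3 - 1*(-2)) = -2 + (-3 + 2) = -2 - 1 = -3)
m + 33*s(-4, M(-5, -4)) = -3 + 33*0 = -3 + 0 = -3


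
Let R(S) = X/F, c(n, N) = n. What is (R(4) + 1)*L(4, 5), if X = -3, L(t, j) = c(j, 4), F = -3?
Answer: 10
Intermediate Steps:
L(t, j) = j
R(S) = 1 (R(S) = -3/(-3) = -3*(-⅓) = 1)
(R(4) + 1)*L(4, 5) = (1 + 1)*5 = 2*5 = 10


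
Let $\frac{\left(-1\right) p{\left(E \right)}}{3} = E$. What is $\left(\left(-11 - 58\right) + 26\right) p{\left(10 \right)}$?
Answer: $1290$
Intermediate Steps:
$p{\left(E \right)} = - 3 E$
$\left(\left(-11 - 58\right) + 26\right) p{\left(10 \right)} = \left(\left(-11 - 58\right) + 26\right) \left(\left(-3\right) 10\right) = \left(\left(-11 - 58\right) + 26\right) \left(-30\right) = \left(-69 + 26\right) \left(-30\right) = \left(-43\right) \left(-30\right) = 1290$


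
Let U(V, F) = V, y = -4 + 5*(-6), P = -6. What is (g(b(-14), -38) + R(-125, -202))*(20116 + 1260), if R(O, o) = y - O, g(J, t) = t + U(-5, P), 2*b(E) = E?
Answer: 1026048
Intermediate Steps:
b(E) = E/2
y = -34 (y = -4 - 30 = -34)
g(J, t) = -5 + t (g(J, t) = t - 5 = -5 + t)
R(O, o) = -34 - O
(g(b(-14), -38) + R(-125, -202))*(20116 + 1260) = ((-5 - 38) + (-34 - 1*(-125)))*(20116 + 1260) = (-43 + (-34 + 125))*21376 = (-43 + 91)*21376 = 48*21376 = 1026048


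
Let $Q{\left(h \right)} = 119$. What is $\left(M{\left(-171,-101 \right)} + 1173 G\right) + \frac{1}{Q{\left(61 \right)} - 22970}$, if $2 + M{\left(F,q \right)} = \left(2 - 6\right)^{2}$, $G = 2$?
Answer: $\frac{53928359}{22851} \approx 2360.0$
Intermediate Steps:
$M{\left(F,q \right)} = 14$ ($M{\left(F,q \right)} = -2 + \left(2 - 6\right)^{2} = -2 + \left(-4\right)^{2} = -2 + 16 = 14$)
$\left(M{\left(-171,-101 \right)} + 1173 G\right) + \frac{1}{Q{\left(61 \right)} - 22970} = \left(14 + 1173 \cdot 2\right) + \frac{1}{119 - 22970} = \left(14 + 2346\right) + \frac{1}{-22851} = 2360 - \frac{1}{22851} = \frac{53928359}{22851}$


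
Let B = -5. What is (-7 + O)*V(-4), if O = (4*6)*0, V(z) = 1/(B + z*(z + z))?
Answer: -7/27 ≈ -0.25926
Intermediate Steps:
V(z) = 1/(-5 + 2*z²) (V(z) = 1/(-5 + z*(z + z)) = 1/(-5 + z*(2*z)) = 1/(-5 + 2*z²))
O = 0 (O = 24*0 = 0)
(-7 + O)*V(-4) = (-7 + 0)/(-5 + 2*(-4)²) = -7/(-5 + 2*16) = -7/(-5 + 32) = -7/27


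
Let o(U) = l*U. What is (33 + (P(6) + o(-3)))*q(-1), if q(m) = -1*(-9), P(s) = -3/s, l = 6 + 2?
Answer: 153/2 ≈ 76.500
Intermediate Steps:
l = 8
o(U) = 8*U
q(m) = 9
(33 + (P(6) + o(-3)))*q(-1) = (33 + (-3/6 + 8*(-3)))*9 = (33 + (-3*⅙ - 24))*9 = (33 + (-½ - 24))*9 = (33 - 49/2)*9 = (17/2)*9 = 153/2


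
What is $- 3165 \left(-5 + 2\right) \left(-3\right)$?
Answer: $-28485$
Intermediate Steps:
$- 3165 \left(-5 + 2\right) \left(-3\right) = - 3165 \left(\left(-3\right) \left(-3\right)\right) = \left(-3165\right) 9 = -28485$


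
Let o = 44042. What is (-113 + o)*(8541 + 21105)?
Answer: 1302319134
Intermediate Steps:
(-113 + o)*(8541 + 21105) = (-113 + 44042)*(8541 + 21105) = 43929*29646 = 1302319134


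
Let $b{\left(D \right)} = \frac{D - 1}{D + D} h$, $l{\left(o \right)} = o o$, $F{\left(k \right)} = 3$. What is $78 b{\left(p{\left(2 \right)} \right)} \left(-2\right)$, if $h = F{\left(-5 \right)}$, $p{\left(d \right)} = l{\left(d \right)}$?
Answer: $- \frac{351}{2} \approx -175.5$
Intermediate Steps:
$l{\left(o \right)} = o^{2}$
$p{\left(d \right)} = d^{2}$
$h = 3$
$b{\left(D \right)} = \frac{3 \left(-1 + D\right)}{2 D}$ ($b{\left(D \right)} = \frac{D - 1}{D + D} 3 = \frac{-1 + D}{2 D} 3 = \frac{3 \left(-1 + D\right)}{2 D}$)
$78 b{\left(p{\left(2 \right)} \right)} \left(-2\right) = 78 \frac{3 \left(-1 + 2^{2}\right)}{2 \cdot 2^{2}} \left(-2\right) = 78 \frac{3 \left(-1 + 4\right)}{2 \cdot 4} \left(-2\right) = 78 \cdot \frac{3}{2} \cdot \frac{1}{4} \cdot 3 \left(-2\right) = 78 \cdot \frac{9}{8} \left(-2\right) = 78 \left(- \frac{9}{4}\right) = - \frac{351}{2}$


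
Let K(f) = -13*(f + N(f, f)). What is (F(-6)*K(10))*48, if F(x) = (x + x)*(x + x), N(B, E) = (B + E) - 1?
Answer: -2605824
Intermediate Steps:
N(B, E) = -1 + B + E
K(f) = 13 - 39*f (K(f) = -13*(f + (-1 + f + f)) = -13*(f + (-1 + 2*f)) = -13*(-1 + 3*f) = 13 - 39*f)
F(x) = 4*x² (F(x) = (2*x)*(2*x) = 4*x²)
(F(-6)*K(10))*48 = ((4*(-6)²)*(13 - 39*10))*48 = ((4*36)*(13 - 390))*48 = (144*(-377))*48 = -54288*48 = -2605824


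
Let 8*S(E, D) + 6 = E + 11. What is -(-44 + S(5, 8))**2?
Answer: -29241/16 ≈ -1827.6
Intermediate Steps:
S(E, D) = 5/8 + E/8 (S(E, D) = -3/4 + (E + 11)/8 = -3/4 + (11 + E)/8 = -3/4 + (11/8 + E/8) = 5/8 + E/8)
-(-44 + S(5, 8))**2 = -(-44 + (5/8 + (1/8)*5))**2 = -(-44 + (5/8 + 5/8))**2 = -(-44 + 5/4)**2 = -(-171/4)**2 = -1*29241/16 = -29241/16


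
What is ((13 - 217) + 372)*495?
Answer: 83160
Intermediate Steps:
((13 - 217) + 372)*495 = (-204 + 372)*495 = 168*495 = 83160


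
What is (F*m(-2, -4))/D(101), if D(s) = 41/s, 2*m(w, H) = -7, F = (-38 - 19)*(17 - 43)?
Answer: -523887/41 ≈ -12778.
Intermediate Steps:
F = 1482 (F = -57*(-26) = 1482)
m(w, H) = -7/2 (m(w, H) = (½)*(-7) = -7/2)
(F*m(-2, -4))/D(101) = (1482*(-7/2))/((41/101)) = -5187/(41*(1/101)) = -5187/41/101 = -5187*101/41 = -523887/41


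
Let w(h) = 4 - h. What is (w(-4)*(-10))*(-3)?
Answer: 240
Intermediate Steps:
(w(-4)*(-10))*(-3) = ((4 - 1*(-4))*(-10))*(-3) = ((4 + 4)*(-10))*(-3) = (8*(-10))*(-3) = -80*(-3) = 240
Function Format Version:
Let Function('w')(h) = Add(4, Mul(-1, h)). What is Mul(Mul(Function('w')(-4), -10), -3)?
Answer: 240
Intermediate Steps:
Mul(Mul(Function('w')(-4), -10), -3) = Mul(Mul(Add(4, Mul(-1, -4)), -10), -3) = Mul(Mul(Add(4, 4), -10), -3) = Mul(Mul(8, -10), -3) = Mul(-80, -3) = 240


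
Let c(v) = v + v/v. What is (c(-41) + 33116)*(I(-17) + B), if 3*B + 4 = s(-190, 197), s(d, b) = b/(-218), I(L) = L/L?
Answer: -6863270/327 ≈ -20989.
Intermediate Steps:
c(v) = 1 + v (c(v) = v + 1 = 1 + v)
I(L) = 1
s(d, b) = -b/218 (s(d, b) = b*(-1/218) = -b/218)
B = -1069/654 (B = -4/3 + (-1/218*197)/3 = -4/3 + (1/3)*(-197/218) = -4/3 - 197/654 = -1069/654 ≈ -1.6346)
(c(-41) + 33116)*(I(-17) + B) = ((1 - 41) + 33116)*(1 - 1069/654) = (-40 + 33116)*(-415/654) = 33076*(-415/654) = -6863270/327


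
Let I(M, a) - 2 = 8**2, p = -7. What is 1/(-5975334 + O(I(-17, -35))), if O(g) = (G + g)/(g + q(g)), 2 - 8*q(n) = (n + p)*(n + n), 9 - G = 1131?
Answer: -3629/21684482862 ≈ -1.6735e-7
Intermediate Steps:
G = -1122 (G = 9 - 1*1131 = 9 - 1131 = -1122)
q(n) = 1/4 - n*(-7 + n)/4 (q(n) = 1/4 - (n - 7)*(n + n)/8 = 1/4 - (-7 + n)*2*n/8 = 1/4 - n*(-7 + n)/4)
I(M, a) = 66 (I(M, a) = 2 + 8**2 = 2 + 64 = 66)
O(g) = (-1122 + g)/(1/4 - g**2/4 + 11*g/4) (O(g) = (-1122 + g)/(g + (1/4 - g**2/4 + 7*g/4)) = (-1122 + g)/(1/4 - g**2/4 + 11*g/4))
1/(-5975334 + O(I(-17, -35))) = 1/(-5975334 + 4*(1122 - 1*66)/(-1 + 66**2 - 11*66)) = 1/(-5975334 + 4*(1122 - 66)/(-1 + 4356 - 726)) = 1/(-5975334 + 4*1056/3629) = 1/(-5975334 + 4*(1/3629)*1056) = 1/(-5975334 + 4224/3629) = 1/(-21684482862/3629) = -3629/21684482862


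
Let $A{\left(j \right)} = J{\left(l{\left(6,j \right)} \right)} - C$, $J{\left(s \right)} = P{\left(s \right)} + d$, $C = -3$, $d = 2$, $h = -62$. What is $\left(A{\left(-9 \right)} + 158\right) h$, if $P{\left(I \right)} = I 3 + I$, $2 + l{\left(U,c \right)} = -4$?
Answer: $-8618$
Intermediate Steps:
$l{\left(U,c \right)} = -6$ ($l{\left(U,c \right)} = -2 - 4 = -6$)
$P{\left(I \right)} = 4 I$ ($P{\left(I \right)} = 3 I + I = 4 I$)
$J{\left(s \right)} = 2 + 4 s$ ($J{\left(s \right)} = 4 s + 2 = 2 + 4 s$)
$A{\left(j \right)} = -19$ ($A{\left(j \right)} = \left(2 + 4 \left(-6\right)\right) - -3 = \left(2 - 24\right) + 3 = -22 + 3 = -19$)
$\left(A{\left(-9 \right)} + 158\right) h = \left(-19 + 158\right) \left(-62\right) = 139 \left(-62\right) = -8618$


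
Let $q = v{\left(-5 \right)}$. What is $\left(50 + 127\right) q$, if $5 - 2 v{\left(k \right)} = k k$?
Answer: $-1770$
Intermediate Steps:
$v{\left(k \right)} = \frac{5}{2} - \frac{k^{2}}{2}$ ($v{\left(k \right)} = \frac{5}{2} - \frac{k k}{2} = \frac{5}{2} - \frac{k^{2}}{2}$)
$q = -10$ ($q = \frac{5}{2} - \frac{\left(-5\right)^{2}}{2} = \frac{5}{2} - \frac{25}{2} = -10$)
$\left(50 + 127\right) q = \left(50 + 127\right) \left(-10\right) = 177 \left(-10\right) = -1770$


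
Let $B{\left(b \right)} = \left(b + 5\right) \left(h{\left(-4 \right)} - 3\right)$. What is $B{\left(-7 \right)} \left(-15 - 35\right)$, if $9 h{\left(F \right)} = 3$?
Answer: $- \frac{800}{3} \approx -266.67$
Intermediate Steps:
$h{\left(F \right)} = \frac{1}{3}$ ($h{\left(F \right)} = \frac{1}{9} \cdot 3 = \frac{1}{3}$)
$B{\left(b \right)} = - \frac{40}{3} - \frac{8 b}{3}$ ($B{\left(b \right)} = \left(b + 5\right) \left(\frac{1}{3} - 3\right) = \left(5 + b\right) \left(- \frac{8}{3}\right) = - \frac{40}{3} - \frac{8 b}{3}$)
$B{\left(-7 \right)} \left(-15 - 35\right) = \left(- \frac{40}{3} - - \frac{56}{3}\right) \left(-15 - 35\right) = \left(- \frac{40}{3} + \frac{56}{3}\right) \left(-15 - 35\right) = \frac{16}{3} \left(-50\right) = - \frac{800}{3}$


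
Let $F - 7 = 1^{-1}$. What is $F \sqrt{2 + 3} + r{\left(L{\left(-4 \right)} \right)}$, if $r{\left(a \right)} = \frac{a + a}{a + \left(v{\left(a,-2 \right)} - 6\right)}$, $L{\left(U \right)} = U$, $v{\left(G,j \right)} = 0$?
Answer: $\frac{4}{5} + 8 \sqrt{5} \approx 18.689$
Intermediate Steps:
$F = 8$ ($F = 7 + 1^{-1} = 7 + 1 = 8$)
$r{\left(a \right)} = \frac{2 a}{-6 + a}$ ($r{\left(a \right)} = \frac{a + a}{a + \left(0 - 6\right)} = \frac{2 a}{a + \left(0 - 6\right)} = \frac{2 a}{a - 6} = \frac{2 a}{-6 + a}$)
$F \sqrt{2 + 3} + r{\left(L{\left(-4 \right)} \right)} = 8 \sqrt{2 + 3} + 2 \left(-4\right) \frac{1}{-6 - 4} = 8 \sqrt{5} + 2 \left(-4\right) \frac{1}{-10} = 8 \sqrt{5} + 2 \left(-4\right) \left(- \frac{1}{10}\right) = 8 \sqrt{5} + \frac{4}{5} = \frac{4}{5} + 8 \sqrt{5}$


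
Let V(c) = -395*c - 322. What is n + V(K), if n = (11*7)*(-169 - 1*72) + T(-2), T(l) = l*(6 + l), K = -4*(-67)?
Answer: -124747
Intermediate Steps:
K = 268
V(c) = -322 - 395*c
n = -18565 (n = (11*7)*(-169 - 1*72) - 2*(6 - 2) = 77*(-169 - 72) - 2*4 = 77*(-241) - 8 = -18557 - 8 = -18565)
n + V(K) = -18565 + (-322 - 395*268) = -18565 + (-322 - 105860) = -18565 - 106182 = -124747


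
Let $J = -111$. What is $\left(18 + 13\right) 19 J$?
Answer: $-65379$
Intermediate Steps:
$\left(18 + 13\right) 19 J = \left(18 + 13\right) 19 \left(-111\right) = 31 \cdot 19 \left(-111\right) = 589 \left(-111\right) = -65379$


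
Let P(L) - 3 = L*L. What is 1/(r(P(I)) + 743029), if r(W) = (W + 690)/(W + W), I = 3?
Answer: 4/2972233 ≈ 1.3458e-6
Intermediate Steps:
P(L) = 3 + L² (P(L) = 3 + L*L = 3 + L²)
r(W) = (690 + W)/(2*W) (r(W) = (690 + W)/((2*W)) = (690 + W)*(1/(2*W)) = (690 + W)/(2*W))
1/(r(P(I)) + 743029) = 1/((690 + (3 + 3²))/(2*(3 + 3²)) + 743029) = 1/((690 + (3 + 9))/(2*(3 + 9)) + 743029) = 1/((½)*(690 + 12)/12 + 743029) = 1/((½)*(1/12)*702 + 743029) = 1/(117/4 + 743029) = 1/(2972233/4) = 4/2972233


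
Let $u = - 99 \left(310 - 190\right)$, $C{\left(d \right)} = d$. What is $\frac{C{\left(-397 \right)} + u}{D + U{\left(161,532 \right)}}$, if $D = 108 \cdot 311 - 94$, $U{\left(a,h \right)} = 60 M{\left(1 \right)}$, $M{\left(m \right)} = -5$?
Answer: $- \frac{12277}{33194} \approx -0.36986$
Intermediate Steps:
$U{\left(a,h \right)} = -300$ ($U{\left(a,h \right)} = 60 \left(-5\right) = -300$)
$u = -11880$ ($u = \left(-99\right) 120 = -11880$)
$D = 33494$ ($D = 33588 - 94 = 33494$)
$\frac{C{\left(-397 \right)} + u}{D + U{\left(161,532 \right)}} = \frac{-397 - 11880}{33494 - 300} = - \frac{12277}{33194}$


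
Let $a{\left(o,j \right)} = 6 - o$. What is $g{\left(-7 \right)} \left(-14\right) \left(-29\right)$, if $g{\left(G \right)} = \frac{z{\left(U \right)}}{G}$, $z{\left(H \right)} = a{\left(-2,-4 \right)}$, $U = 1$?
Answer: $-464$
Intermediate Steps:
$z{\left(H \right)} = 8$ ($z{\left(H \right)} = 6 - -2 = 6 + 2 = 8$)
$g{\left(G \right)} = \frac{8}{G}$
$g{\left(-7 \right)} \left(-14\right) \left(-29\right) = \frac{8}{-7} \left(-14\right) \left(-29\right) = 8 \left(- \frac{1}{7}\right) \left(-14\right) \left(-29\right) = \left(- \frac{8}{7}\right) \left(-14\right) \left(-29\right) = 16 \left(-29\right) = -464$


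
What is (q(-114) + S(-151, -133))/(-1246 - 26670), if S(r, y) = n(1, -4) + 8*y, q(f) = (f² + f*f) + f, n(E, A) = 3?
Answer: -24817/27916 ≈ -0.88899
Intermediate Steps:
q(f) = f + 2*f² (q(f) = (f² + f²) + f = 2*f² + f = f + 2*f²)
S(r, y) = 3 + 8*y
(q(-114) + S(-151, -133))/(-1246 - 26670) = (-114*(1 + 2*(-114)) + (3 + 8*(-133)))/(-1246 - 26670) = (-114*(1 - 228) + (3 - 1064))/(-27916) = (-114*(-227) - 1061)*(-1/27916) = (25878 - 1061)*(-1/27916) = 24817*(-1/27916) = -24817/27916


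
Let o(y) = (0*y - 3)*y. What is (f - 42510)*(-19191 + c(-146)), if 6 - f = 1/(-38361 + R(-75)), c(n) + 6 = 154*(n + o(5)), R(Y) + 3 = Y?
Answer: 71872990918705/38439 ≈ 1.8698e+9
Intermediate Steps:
R(Y) = -3 + Y
o(y) = -3*y (o(y) = (0 - 3)*y = -3*y)
c(n) = -2316 + 154*n (c(n) = -6 + 154*(n - 3*5) = -6 + 154*(n - 15) = -6 + 154*(-15 + n) = -6 + (-2310 + 154*n) = -2316 + 154*n)
f = 230635/38439 (f = 6 - 1/(-38361 + (-3 - 75)) = 6 - 1/(-38361 - 78) = 6 - 1/(-38439) = 6 - 1*(-1/38439) = 6 + 1/38439 = 230635/38439 ≈ 6.0000)
(f - 42510)*(-19191 + c(-146)) = (230635/38439 - 42510)*(-19191 + (-2316 + 154*(-146))) = -1633811255*(-19191 + (-2316 - 22484))/38439 = -1633811255*(-19191 - 24800)/38439 = -1633811255/38439*(-43991) = 71872990918705/38439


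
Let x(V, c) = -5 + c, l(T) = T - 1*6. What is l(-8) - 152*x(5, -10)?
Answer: 2266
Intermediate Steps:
l(T) = -6 + T (l(T) = T - 6 = -6 + T)
l(-8) - 152*x(5, -10) = (-6 - 8) - 152*(-5 - 10) = -14 - 152*(-15) = -14 + 2280 = 2266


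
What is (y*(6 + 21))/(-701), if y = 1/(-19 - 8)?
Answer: 1/701 ≈ 0.0014265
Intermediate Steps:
y = -1/27 (y = 1/(-27) = -1/27 ≈ -0.037037)
(y*(6 + 21))/(-701) = -(6 + 21)/27/(-701) = -1/27*27*(-1/701) = -1*(-1/701) = 1/701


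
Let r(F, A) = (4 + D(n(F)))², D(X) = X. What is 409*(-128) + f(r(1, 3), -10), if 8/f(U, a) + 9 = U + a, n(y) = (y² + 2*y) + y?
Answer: -2355832/45 ≈ -52352.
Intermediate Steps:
n(y) = y² + 3*y
r(F, A) = (4 + F*(3 + F))²
f(U, a) = 8/(-9 + U + a) (f(U, a) = 8/(-9 + (U + a)) = 8/(-9 + U + a))
409*(-128) + f(r(1, 3), -10) = 409*(-128) + 8/(-9 + (4 + 1*(3 + 1))² - 10) = -52352 + 8/(-9 + (4 + 1*4)² - 10) = -52352 + 8/(-9 + (4 + 4)² - 10) = -52352 + 8/(-9 + 8² - 10) = -52352 + 8/(-9 + 64 - 10) = -52352 + 8/45 = -2355832/45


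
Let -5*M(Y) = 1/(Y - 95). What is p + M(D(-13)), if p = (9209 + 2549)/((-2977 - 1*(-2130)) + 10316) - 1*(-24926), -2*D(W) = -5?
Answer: 218333367038/8758825 ≈ 24927.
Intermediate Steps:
D(W) = 5/2 (D(W) = -1/2*(-5) = 5/2)
M(Y) = -1/(5*(-95 + Y)) (M(Y) = -1/(5*(Y - 95)) = -1/(5*(-95 + Y)))
p = 236036052/9469 (p = 11758/((-2977 + 2130) + 10316) + 24926 = 11758/(-847 + 10316) + 24926 = 11758/9469 + 24926 = 236036052/9469 ≈ 24927.)
p + M(D(-13)) = 236036052/9469 - 1/(-475 + 5*(5/2)) = 236036052/9469 - 1/(-475 + 25/2) = 236036052/9469 - 1/(-925/2) = 236036052/9469 - 1*(-2/925) = 236036052/9469 + 2/925 = 218333367038/8758825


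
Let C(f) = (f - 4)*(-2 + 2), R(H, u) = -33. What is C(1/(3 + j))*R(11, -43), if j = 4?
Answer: 0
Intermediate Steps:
C(f) = 0 (C(f) = (-4 + f)*0 = 0)
C(1/(3 + j))*R(11, -43) = 0*(-33) = 0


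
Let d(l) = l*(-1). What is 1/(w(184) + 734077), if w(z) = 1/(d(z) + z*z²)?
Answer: 6229320/4572800537641 ≈ 1.3623e-6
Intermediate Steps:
d(l) = -l
w(z) = 1/(z³ - z) (w(z) = 1/(-z + z*z²) = 1/(-z + z³) = 1/(z³ - z))
1/(w(184) + 734077) = 1/(1/(184³ - 1*184) + 734077) = 1/(1/(6229504 - 184) + 734077) = 1/(1/6229320 + 734077) = 1/(4572800537641/6229320) = 6229320/4572800537641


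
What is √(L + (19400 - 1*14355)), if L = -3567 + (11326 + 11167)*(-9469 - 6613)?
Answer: 2*I*√90432737 ≈ 19019.0*I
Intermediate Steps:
L = -361735993 (L = -3567 + 22493*(-16082) = -3567 - 361732426 = -361735993)
√(L + (19400 - 1*14355)) = √(-361735993 + (19400 - 1*14355)) = √(-361735993 + (19400 - 14355)) = √(-361735993 + 5045) = √(-361730948) = 2*I*√90432737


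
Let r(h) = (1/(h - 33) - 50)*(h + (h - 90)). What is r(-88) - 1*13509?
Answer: -25023/121 ≈ -206.80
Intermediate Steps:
r(h) = (-90 + 2*h)*(-50 + 1/(-33 + h)) (r(h) = (1/(-33 + h) - 50)*(h + (-90 + h)) = (-50 + 1/(-33 + h))*(-90 + 2*h) = (-90 + 2*h)*(-50 + 1/(-33 + h)))
r(-88) - 1*13509 = 2*(-74295 - 50*(-88)² + 3901*(-88))/(-33 - 88) - 1*13509 = 2*(-74295 - 50*7744 - 343288)/(-121) - 13509 = 2*(-1/121)*(-74295 - 387200 - 343288) - 13509 = 2*(-1/121)*(-804783) - 13509 = 1609566/121 - 13509 = -25023/121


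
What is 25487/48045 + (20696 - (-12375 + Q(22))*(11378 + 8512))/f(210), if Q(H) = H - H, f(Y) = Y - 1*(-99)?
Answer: 3942246152851/4948635 ≈ 7.9663e+5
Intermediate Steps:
f(Y) = 99 + Y (f(Y) = Y + 99 = 99 + Y)
Q(H) = 0
25487/48045 + (20696 - (-12375 + Q(22))*(11378 + 8512))/f(210) = 25487/48045 + (20696 - (-12375 + 0)*(11378 + 8512))/(99 + 210) = 25487*(1/48045) + (20696 - (-12375)*19890)/309 = 25487/48045 + (20696 - 1*(-246138750))*(1/309) = 25487/48045 + (20696 + 246138750)*(1/309) = 25487/48045 + 246159446*(1/309) = 25487/48045 + 246159446/309 = 3942246152851/4948635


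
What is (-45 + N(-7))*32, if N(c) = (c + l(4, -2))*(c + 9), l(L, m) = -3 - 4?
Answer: -2336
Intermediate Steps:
l(L, m) = -7
N(c) = (-7 + c)*(9 + c) (N(c) = (c - 7)*(c + 9) = (-7 + c)*(9 + c))
(-45 + N(-7))*32 = (-45 + (-63 + (-7)**2 + 2*(-7)))*32 = (-45 + (-63 + 49 - 14))*32 = (-45 - 28)*32 = -73*32 = -2336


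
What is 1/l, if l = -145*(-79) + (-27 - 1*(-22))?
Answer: 1/11450 ≈ 8.7336e-5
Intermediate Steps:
l = 11450 (l = 11455 + (-27 + 22) = 11455 - 5 = 11450)
1/l = 1/11450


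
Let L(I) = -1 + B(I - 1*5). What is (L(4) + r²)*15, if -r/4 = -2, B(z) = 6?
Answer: 1035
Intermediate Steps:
r = 8 (r = -4*(-2) = 8)
L(I) = 5 (L(I) = -1 + 6 = 5)
(L(4) + r²)*15 = (5 + 8²)*15 = (5 + 64)*15 = 69*15 = 1035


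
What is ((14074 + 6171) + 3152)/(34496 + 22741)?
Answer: 7799/19079 ≈ 0.40877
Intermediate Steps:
((14074 + 6171) + 3152)/(34496 + 22741) = (20245 + 3152)/57237 = 23397*(1/57237) = 7799/19079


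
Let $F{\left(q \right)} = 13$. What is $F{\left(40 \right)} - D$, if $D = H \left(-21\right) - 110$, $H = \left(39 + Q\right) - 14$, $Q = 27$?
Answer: $1215$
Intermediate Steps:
$H = 52$ ($H = \left(39 + 27\right) - 14 = 66 - 14 = 52$)
$D = -1202$ ($D = 52 \left(-21\right) - 110 = -1092 - 110 = -1202$)
$F{\left(40 \right)} - D = 13 - -1202 = 13 + 1202 = 1215$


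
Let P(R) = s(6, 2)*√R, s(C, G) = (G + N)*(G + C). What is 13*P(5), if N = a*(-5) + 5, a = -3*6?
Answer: 10088*√5 ≈ 22557.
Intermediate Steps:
a = -18
N = 95 (N = -18*(-5) + 5 = 90 + 5 = 95)
s(C, G) = (95 + G)*(C + G) (s(C, G) = (G + 95)*(G + C) = (95 + G)*(C + G))
P(R) = 776*√R (P(R) = (2² + 95*6 + 95*2 + 6*2)*√R = (4 + 570 + 190 + 12)*√R = 776*√R)
13*P(5) = 13*(776*√5) = 10088*√5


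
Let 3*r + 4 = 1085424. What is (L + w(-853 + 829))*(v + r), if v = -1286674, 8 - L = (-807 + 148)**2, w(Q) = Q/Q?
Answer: 1204931959744/3 ≈ 4.0164e+11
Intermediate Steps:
r = 1085420/3 (r = -4/3 + (1/3)*1085424 = -4/3 + 361808 = 1085420/3 ≈ 3.6181e+5)
w(Q) = 1
L = -434273 (L = 8 - (-807 + 148)**2 = 8 - 1*(-659)**2 = 8 - 1*434281 = 8 - 434281 = -434273)
(L + w(-853 + 829))*(v + r) = (-434273 + 1)*(-1286674 + 1085420/3) = -434272*(-2774602/3) = 1204931959744/3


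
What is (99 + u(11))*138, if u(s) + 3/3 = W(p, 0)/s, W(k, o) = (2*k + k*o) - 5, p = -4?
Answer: 146970/11 ≈ 13361.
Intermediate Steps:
W(k, o) = -5 + 2*k + k*o
u(s) = -1 - 13/s (u(s) = -1 + (-5 + 2*(-4) - 4*0)/s = -1 + (-5 - 8 + 0)/s = -1 - 13/s)
(99 + u(11))*138 = (99 + (-13 - 1*11)/11)*138 = (99 + (-13 - 11)/11)*138 = (99 + (1/11)*(-24))*138 = (99 - 24/11)*138 = (1065/11)*138 = 146970/11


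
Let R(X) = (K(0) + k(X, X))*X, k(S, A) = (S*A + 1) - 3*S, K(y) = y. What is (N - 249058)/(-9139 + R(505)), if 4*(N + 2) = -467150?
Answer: -731695/256027832 ≈ -0.0028579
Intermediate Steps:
N = -233579/2 (N = -2 + (1/4)*(-467150) = -2 - 233575/2 = -233579/2 ≈ -1.1679e+5)
k(S, A) = 1 - 3*S + A*S (k(S, A) = (A*S + 1) - 3*S = (1 + A*S) - 3*S = 1 - 3*S + A*S)
R(X) = X*(1 + X**2 - 3*X) (R(X) = (0 + (1 - 3*X + X*X))*X = (0 + (1 - 3*X + X**2))*X = (0 + (1 + X**2 - 3*X))*X = (1 + X**2 - 3*X)*X = X*(1 + X**2 - 3*X))
(N - 249058)/(-9139 + R(505)) = (-233579/2 - 249058)/(-9139 + 505*(1 + 505**2 - 3*505)) = -731695/(2*(-9139 + 505*(1 + 255025 - 1515))) = -731695/(2*(-9139 + 505*253511)) = -731695/(2*(-9139 + 128023055)) = -731695/2/128013916 = -731695/2*1/128013916 = -731695/256027832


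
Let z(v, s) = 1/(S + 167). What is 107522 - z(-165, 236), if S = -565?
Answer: 42793757/398 ≈ 1.0752e+5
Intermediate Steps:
z(v, s) = -1/398 (z(v, s) = 1/(-565 + 167) = 1/(-398) = -1/398)
107522 - z(-165, 236) = 107522 - 1*(-1/398) = 107522 + 1/398 = 42793757/398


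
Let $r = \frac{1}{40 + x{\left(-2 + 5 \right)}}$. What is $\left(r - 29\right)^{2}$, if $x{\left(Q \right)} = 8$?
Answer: $\frac{1934881}{2304} \approx 839.79$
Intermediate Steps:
$r = \frac{1}{48}$ ($r = \frac{1}{40 + 8} = \frac{1}{48} \approx 0.020833$)
$\left(r - 29\right)^{2} = \left(\frac{1}{48} - 29\right)^{2} = \left(- \frac{1391}{48}\right)^{2} = \frac{1934881}{2304}$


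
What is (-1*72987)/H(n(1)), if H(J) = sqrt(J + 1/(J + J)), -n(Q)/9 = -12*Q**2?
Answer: -437922*sqrt(139974)/23329 ≈ -7023.0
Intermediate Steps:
n(Q) = 108*Q**2 (n(Q) = -(-108)*Q**2 = 108*Q**2)
H(J) = sqrt(J + 1/(2*J))
(-1*72987)/H(n(1)) = (-1*72987)/((sqrt(2/((108*1**2)) + 4*(108*1**2))/2)) = -72987*2/sqrt(2/((108*1)) + 4*(108*1)) = -72987*2/sqrt(2/108 + 4*108) = -72987*2/sqrt(2*(1/108) + 432) = -72987*2/sqrt(1/54 + 432) = -72987*6*sqrt(139974)/23329 = -437922*sqrt(139974)/23329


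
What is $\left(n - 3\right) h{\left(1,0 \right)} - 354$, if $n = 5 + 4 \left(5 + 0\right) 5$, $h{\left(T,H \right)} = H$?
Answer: $-354$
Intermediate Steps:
$n = 105$ ($n = 5 + 4 \cdot 5 \cdot 5 = 5 + 20 \cdot 5 = 5 + 100 = 105$)
$\left(n - 3\right) h{\left(1,0 \right)} - 354 = \left(105 - 3\right) 0 - 354 = 102 \cdot 0 - 354 = 0 - 354 = -354$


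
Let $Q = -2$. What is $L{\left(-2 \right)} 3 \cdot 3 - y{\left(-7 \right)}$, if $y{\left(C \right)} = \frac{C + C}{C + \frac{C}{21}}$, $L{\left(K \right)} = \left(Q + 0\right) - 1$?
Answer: $- \frac{318}{11} \approx -28.909$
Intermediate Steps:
$L{\left(K \right)} = -3$ ($L{\left(K \right)} = \left(-2 + 0\right) - 1 = -2 - 1 = -3$)
$y{\left(C \right)} = \frac{21}{11}$ ($y{\left(C \right)} = \frac{2 C}{C + C \frac{1}{21}} = \frac{2 C}{C + \frac{C}{21}} = \frac{2 C}{\frac{22}{21} C} = 2 C \frac{21}{22 C} = \frac{21}{11}$)
$L{\left(-2 \right)} 3 \cdot 3 - y{\left(-7 \right)} = \left(-3\right) 3 \cdot 3 - \frac{21}{11} = \left(-9\right) 3 - \frac{21}{11} = -27 - \frac{21}{11} = - \frac{318}{11}$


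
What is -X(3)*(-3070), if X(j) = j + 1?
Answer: 12280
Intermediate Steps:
X(j) = 1 + j
-X(3)*(-3070) = -(1 + 3)*(-3070) = -4*(-3070) = -1*(-12280) = 12280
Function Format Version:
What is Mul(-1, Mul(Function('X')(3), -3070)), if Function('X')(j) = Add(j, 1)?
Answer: 12280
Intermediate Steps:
Function('X')(j) = Add(1, j)
Mul(-1, Mul(Function('X')(3), -3070)) = Mul(-1, Mul(Add(1, 3), -3070)) = Mul(-1, Mul(4, -3070)) = Mul(-1, -12280) = 12280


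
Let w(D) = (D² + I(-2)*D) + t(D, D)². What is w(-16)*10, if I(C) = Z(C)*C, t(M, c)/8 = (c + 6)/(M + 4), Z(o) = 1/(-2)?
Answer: 25600/9 ≈ 2844.4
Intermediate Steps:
Z(o) = -½
t(M, c) = 8*(6 + c)/(4 + M) (t(M, c) = 8*((c + 6)/(M + 4)) = 8*((6 + c)/(4 + M)) = 8*(6 + c)/(4 + M))
I(C) = -C/2
w(D) = D + D² + 64*(6 + D)²/(4 + D)² (w(D) = (D² + (-½*(-2))*D) + (8*(6 + D)/(4 + D))² = (D² + 1*D) + 64*(6 + D)²/(4 + D)² = (D² + D) + 64*(6 + D)²/(4 + D)² = (D + D²) + 64*(6 + D)²/(4 + D)² = D + D² + 64*(6 + D)²/(4 + D)²)
w(-16)*10 = (-16 + (-16)² + 64*(6 - 16)²/(4 - 16)²)*10 = (-16 + 256 + 64*(-10)²/(-12)²)*10 = (-16 + 256 + 64*(1/144)*100)*10 = (-16 + 256 + 400/9)*10 = (2560/9)*10 = 25600/9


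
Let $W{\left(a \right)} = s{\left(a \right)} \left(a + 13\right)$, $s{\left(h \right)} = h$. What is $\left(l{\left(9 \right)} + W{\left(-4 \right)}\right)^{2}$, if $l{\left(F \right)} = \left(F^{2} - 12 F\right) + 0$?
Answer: $3969$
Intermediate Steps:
$l{\left(F \right)} = F^{2} - 12 F$
$W{\left(a \right)} = a \left(13 + a\right)$ ($W{\left(a \right)} = a \left(a + 13\right) = a \left(13 + a\right)$)
$\left(l{\left(9 \right)} + W{\left(-4 \right)}\right)^{2} = \left(9 \left(-12 + 9\right) - 4 \left(13 - 4\right)\right)^{2} = \left(9 \left(-3\right) - 36\right)^{2} = \left(-27 - 36\right)^{2} = \left(-63\right)^{2} = 3969$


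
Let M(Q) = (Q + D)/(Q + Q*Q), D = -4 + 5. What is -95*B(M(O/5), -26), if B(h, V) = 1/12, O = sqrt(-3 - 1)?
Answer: -95/12 ≈ -7.9167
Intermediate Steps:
O = 2*I (O = sqrt(-4) = 2*I ≈ 2.0*I)
D = 1
M(Q) = (1 + Q)/(Q + Q**2) (M(Q) = (Q + 1)/(Q + Q*Q) = (1 + Q)/(Q + Q**2))
B(h, V) = 1/12
-95*B(M(O/5), -26) = -95*1/12 = -95/12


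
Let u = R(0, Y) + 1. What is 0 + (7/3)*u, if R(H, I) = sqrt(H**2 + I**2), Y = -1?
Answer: 14/3 ≈ 4.6667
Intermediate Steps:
u = 2 (u = sqrt(0**2 + (-1)**2) + 1 = sqrt(0 + 1) + 1 = sqrt(1) + 1 = 1 + 1 = 2)
0 + (7/3)*u = 0 + (7/3)*2 = 0 + 14/3 = 14/3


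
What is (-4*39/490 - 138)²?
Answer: 1148396544/60025 ≈ 19132.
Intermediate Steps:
(-4*39/490 - 138)² = (-156*1/490 - 138)² = (-78/245 - 138)² = (-33888/245)² = 1148396544/60025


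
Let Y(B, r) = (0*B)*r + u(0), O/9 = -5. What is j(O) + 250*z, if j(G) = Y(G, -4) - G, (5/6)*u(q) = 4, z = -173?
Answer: -216001/5 ≈ -43200.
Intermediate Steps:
O = -45 (O = 9*(-5) = -45)
u(q) = 24/5 (u(q) = (6/5)*4 = 24/5)
Y(B, r) = 24/5 (Y(B, r) = (0*B)*r + 24/5 = 0*r + 24/5 = 0 + 24/5 = 24/5)
j(G) = 24/5 - G
j(O) + 250*z = (24/5 - 1*(-45)) + 250*(-173) = (24/5 + 45) - 43250 = 249/5 - 43250 = -216001/5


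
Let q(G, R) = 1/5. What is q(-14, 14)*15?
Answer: 3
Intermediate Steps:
q(G, R) = ⅕
q(-14, 14)*15 = (⅕)*15 = 3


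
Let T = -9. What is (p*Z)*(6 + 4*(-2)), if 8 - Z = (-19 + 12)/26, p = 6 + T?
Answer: 645/13 ≈ 49.615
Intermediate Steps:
p = -3 (p = 6 - 9 = -3)
Z = 215/26 (Z = 8 - (-19 + 12)/26 = 8 - (-7)/26 = 8 - 1*(-7/26) = 8 + 7/26 = 215/26 ≈ 8.2692)
(p*Z)*(6 + 4*(-2)) = (-3*215/26)*(6 + 4*(-2)) = -645*(6 - 8)/26 = -645/26*(-2) = 645/13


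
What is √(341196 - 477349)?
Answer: I*√136153 ≈ 368.99*I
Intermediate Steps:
√(341196 - 477349) = √(-136153) = I*√136153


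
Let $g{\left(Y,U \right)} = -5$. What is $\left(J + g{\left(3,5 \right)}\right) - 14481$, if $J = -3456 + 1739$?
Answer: $-16203$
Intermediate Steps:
$J = -1717$
$\left(J + g{\left(3,5 \right)}\right) - 14481 = \left(-1717 - 5\right) - 14481 = -1722 - 14481 = -16203$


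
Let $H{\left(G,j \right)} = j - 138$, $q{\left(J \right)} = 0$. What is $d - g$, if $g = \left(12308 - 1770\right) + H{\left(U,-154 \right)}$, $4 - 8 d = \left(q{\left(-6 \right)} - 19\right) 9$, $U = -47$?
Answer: $- \frac{81793}{8} \approx -10224.0$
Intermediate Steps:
$H{\left(G,j \right)} = -138 + j$
$d = \frac{175}{8}$ ($d = \frac{1}{2} - \frac{\left(0 - 19\right) 9}{8} = \frac{1}{2} - \frac{\left(-19\right) 9}{8} = \frac{1}{2} - - \frac{171}{8} = \frac{1}{2} + \frac{171}{8} = \frac{175}{8} \approx 21.875$)
$g = 10246$ ($g = \left(12308 - 1770\right) - 292 = 10538 - 292 = 10246$)
$d - g = \frac{175}{8} - 10246 = - \frac{81793}{8}$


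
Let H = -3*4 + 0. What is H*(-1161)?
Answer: 13932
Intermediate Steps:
H = -12 (H = -12 + 0 = -12)
H*(-1161) = -12*(-1161) = 13932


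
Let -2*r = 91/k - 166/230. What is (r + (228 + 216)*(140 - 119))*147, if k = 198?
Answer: 20806425521/15180 ≈ 1.3706e+6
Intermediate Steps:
r = 5969/45540 (r = -(91/198 - 166/230)/2 = -(91*(1/198) - 166*1/230)/2 = -(91/198 - 83/115)/2 = -1/2*(-5969/22770) = 5969/45540 ≈ 0.13107)
(r + (228 + 216)*(140 - 119))*147 = (5969/45540 + (228 + 216)*(140 - 119))*147 = (5969/45540 + 444*21)*147 = (5969/45540 + 9324)*147 = (424620929/45540)*147 = 20806425521/15180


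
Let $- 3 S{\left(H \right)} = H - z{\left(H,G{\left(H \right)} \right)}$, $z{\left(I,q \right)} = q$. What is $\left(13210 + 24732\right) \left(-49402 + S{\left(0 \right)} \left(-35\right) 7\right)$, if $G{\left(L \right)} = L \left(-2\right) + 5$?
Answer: $- \frac{5669711002}{3} \approx -1.8899 \cdot 10^{9}$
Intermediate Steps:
$G{\left(L \right)} = 5 - 2 L$ ($G{\left(L \right)} = - 2 L + 5 = 5 - 2 L$)
$S{\left(H \right)} = \frac{5}{3} - H$ ($S{\left(H \right)} = - \frac{H - \left(5 - 2 H\right)}{3} = - \frac{H + \left(-5 + 2 H\right)}{3} = - \frac{-5 + 3 H}{3} = \frac{5}{3} - H$)
$\left(13210 + 24732\right) \left(-49402 + S{\left(0 \right)} \left(-35\right) 7\right) = \left(13210 + 24732\right) \left(-49402 + \left(\frac{5}{3} - 0\right) \left(-35\right) 7\right) = 37942 \left(-49402 + \left(\frac{5}{3} + 0\right) \left(-35\right) 7\right) = 37942 \left(-49402 + \frac{5}{3} \left(-35\right) 7\right) = 37942 \left(-49402 - \frac{1225}{3}\right) = 37942 \left(- \frac{149431}{3}\right) = - \frac{5669711002}{3}$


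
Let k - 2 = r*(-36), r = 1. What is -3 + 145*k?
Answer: -4933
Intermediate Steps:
k = -34 (k = 2 + 1*(-36) = 2 - 36 = -34)
-3 + 145*k = -3 + 145*(-34) = -3 - 4930 = -4933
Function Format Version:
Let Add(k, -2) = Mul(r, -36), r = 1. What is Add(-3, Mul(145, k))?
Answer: -4933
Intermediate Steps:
k = -34 (k = Add(2, Mul(1, -36)) = Add(2, -36) = -34)
Add(-3, Mul(145, k)) = Add(-3, Mul(145, -34)) = Add(-3, -4930) = -4933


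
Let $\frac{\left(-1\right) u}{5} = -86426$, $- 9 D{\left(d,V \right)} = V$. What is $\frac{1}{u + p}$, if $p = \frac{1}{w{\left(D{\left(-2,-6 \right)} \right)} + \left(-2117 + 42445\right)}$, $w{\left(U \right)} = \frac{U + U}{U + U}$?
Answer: $\frac{40329}{17427370771} \approx 2.3141 \cdot 10^{-6}$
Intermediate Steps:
$D{\left(d,V \right)} = - \frac{V}{9}$
$u = 432130$ ($u = \left(-5\right) \left(-86426\right) = 432130$)
$w{\left(U \right)} = 1$ ($w{\left(U \right)} = \frac{2 U}{2 U} = 2 U \frac{1}{2 U} = 1$)
$p = \frac{1}{40329}$ ($p = \frac{1}{1 + \left(-2117 + 42445\right)} = \frac{1}{1 + 40328} = \frac{1}{40329} \approx 2.4796 \cdot 10^{-5}$)
$\frac{1}{u + p} = \frac{1}{432130 + \frac{1}{40329}} = \frac{1}{\frac{17427370771}{40329}} = \frac{40329}{17427370771}$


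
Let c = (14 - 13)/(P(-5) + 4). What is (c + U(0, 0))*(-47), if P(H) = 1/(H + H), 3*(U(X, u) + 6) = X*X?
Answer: 10528/39 ≈ 269.95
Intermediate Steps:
U(X, u) = -6 + X²/3 (U(X, u) = -6 + (X*X)/3 = -6 + X²/3)
P(H) = 1/(2*H)
c = 10/39 (c = (14 - 13)/((½)/(-5) + 4) = 1/((½)*(-⅕) + 4) = 1/(-⅒ + 4) = 1/(39/10) = 1*(10/39) = 10/39 ≈ 0.25641)
(c + U(0, 0))*(-47) = (10/39 + (-6 + (⅓)*0²))*(-47) = (10/39 + (-6 + (⅓)*0))*(-47) = (10/39 + (-6 + 0))*(-47) = (10/39 - 6)*(-47) = -224/39*(-47) = 10528/39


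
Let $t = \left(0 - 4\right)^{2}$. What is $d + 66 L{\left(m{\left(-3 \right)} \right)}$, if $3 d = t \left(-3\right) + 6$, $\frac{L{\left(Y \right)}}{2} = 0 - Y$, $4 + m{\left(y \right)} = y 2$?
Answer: $1306$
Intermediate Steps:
$t = 16$ ($t = \left(-4\right)^{2} = 16$)
$m{\left(y \right)} = -4 + 2 y$ ($m{\left(y \right)} = -4 + y 2 = -4 + 2 y$)
$L{\left(Y \right)} = - 2 Y$ ($L{\left(Y \right)} = 2 \left(0 - Y\right) = 2 \left(- Y\right) = - 2 Y$)
$d = -14$ ($d = \frac{16 \left(-3\right) + 6}{3} = \frac{-48 + 6}{3} = \frac{1}{3} \left(-42\right) = -14$)
$d + 66 L{\left(m{\left(-3 \right)} \right)} = -14 + 66 \left(- 2 \left(-4 + 2 \left(-3\right)\right)\right) = -14 + 66 \left(- 2 \left(-4 - 6\right)\right) = -14 + 66 \left(\left(-2\right) \left(-10\right)\right) = -14 + 66 \cdot 20 = -14 + 1320 = 1306$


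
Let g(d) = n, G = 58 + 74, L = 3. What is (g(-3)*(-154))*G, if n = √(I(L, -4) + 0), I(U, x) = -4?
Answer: -40656*I ≈ -40656.0*I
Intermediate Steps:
G = 132
n = 2*I (n = √(-4 + 0) = √(-4) = 2*I ≈ 2.0*I)
g(d) = 2*I
(g(-3)*(-154))*G = ((2*I)*(-154))*132 = -308*I*132 = -40656*I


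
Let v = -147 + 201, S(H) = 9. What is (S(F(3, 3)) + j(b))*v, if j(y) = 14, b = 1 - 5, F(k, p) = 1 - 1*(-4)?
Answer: 1242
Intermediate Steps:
F(k, p) = 5 (F(k, p) = 1 + 4 = 5)
b = -4
v = 54
(S(F(3, 3)) + j(b))*v = (9 + 14)*54 = 23*54 = 1242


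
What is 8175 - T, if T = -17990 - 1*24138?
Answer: 50303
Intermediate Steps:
T = -42128 (T = -17990 - 24138 = -42128)
8175 - T = 8175 - 1*(-42128) = 8175 + 42128 = 50303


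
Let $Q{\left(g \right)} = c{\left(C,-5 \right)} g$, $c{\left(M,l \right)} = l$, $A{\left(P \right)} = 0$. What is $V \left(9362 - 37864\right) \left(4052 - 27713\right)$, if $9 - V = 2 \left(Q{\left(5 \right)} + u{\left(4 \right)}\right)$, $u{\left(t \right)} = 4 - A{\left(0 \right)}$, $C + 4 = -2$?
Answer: $34393676922$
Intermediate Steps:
$C = -6$ ($C = -4 - 2 = -6$)
$Q{\left(g \right)} = - 5 g$
$u{\left(t \right)} = 4$ ($u{\left(t \right)} = 4 - 0 = 4 + 0 = 4$)
$V = 51$ ($V = 9 - 2 \left(\left(-5\right) 5 + 4\right) = 9 - 2 \left(-25 + 4\right) = 9 - 2 \left(-21\right) = 9 - -42 = 9 + 42 = 51$)
$V \left(9362 - 37864\right) \left(4052 - 27713\right) = 51 \left(9362 - 37864\right) \left(4052 - 27713\right) = 51 \left(\left(-28502\right) \left(-23661\right)\right) = 51 \cdot 674385822 = 34393676922$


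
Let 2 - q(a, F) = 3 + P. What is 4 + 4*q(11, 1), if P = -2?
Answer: 8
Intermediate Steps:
q(a, F) = 1 (q(a, F) = 2 - (3 - 2) = 2 - 1*1 = 2 - 1 = 1)
4 + 4*q(11, 1) = 4 + 4*1 = 4 + 4 = 8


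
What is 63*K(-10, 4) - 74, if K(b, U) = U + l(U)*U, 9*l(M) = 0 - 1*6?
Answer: 10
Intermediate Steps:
l(M) = -⅔ (l(M) = (0 - 1*6)/9 = (0 - 6)/9 = (⅑)*(-6) = -⅔)
K(b, U) = U/3 (K(b, U) = U - 2*U/3 = U/3)
63*K(-10, 4) - 74 = 63*((⅓)*4) - 74 = 63*(4/3) - 74 = 84 - 74 = 10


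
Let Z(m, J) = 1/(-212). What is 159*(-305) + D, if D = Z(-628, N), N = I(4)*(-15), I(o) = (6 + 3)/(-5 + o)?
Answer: -10280941/212 ≈ -48495.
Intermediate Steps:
I(o) = 9/(-5 + o)
N = 135 (N = (9/(-5 + 4))*(-15) = (9/(-1))*(-15) = (9*(-1))*(-15) = -9*(-15) = 135)
Z(m, J) = -1/212
D = -1/212 ≈ -0.0047170
159*(-305) + D = 159*(-305) - 1/212 = -48495 - 1/212 = -10280941/212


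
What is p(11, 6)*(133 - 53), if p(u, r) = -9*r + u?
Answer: -3440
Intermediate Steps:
p(u, r) = u - 9*r
p(11, 6)*(133 - 53) = (11 - 9*6)*(133 - 53) = (11 - 54)*80 = -43*80 = -3440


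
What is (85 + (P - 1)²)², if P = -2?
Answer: 8836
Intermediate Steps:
(85 + (P - 1)²)² = (85 + (-2 - 1)²)² = (85 + (-3)²)² = (85 + 9)² = 94² = 8836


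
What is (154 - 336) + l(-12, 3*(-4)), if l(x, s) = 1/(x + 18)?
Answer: -1091/6 ≈ -181.83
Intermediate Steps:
l(x, s) = 1/(18 + x)
(154 - 336) + l(-12, 3*(-4)) = (154 - 336) + 1/(18 - 12) = -182 + 1/6 = -1091/6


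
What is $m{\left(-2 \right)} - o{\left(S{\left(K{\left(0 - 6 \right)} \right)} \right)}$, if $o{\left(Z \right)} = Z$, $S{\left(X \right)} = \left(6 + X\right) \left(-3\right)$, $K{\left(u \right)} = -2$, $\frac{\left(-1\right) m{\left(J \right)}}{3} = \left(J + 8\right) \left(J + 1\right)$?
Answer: $30$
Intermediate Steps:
$m{\left(J \right)} = - 3 \left(1 + J\right) \left(8 + J\right)$ ($m{\left(J \right)} = - 3 \left(J + 8\right) \left(J + 1\right) = - 3 \left(8 + J\right) \left(1 + J\right) = - 3 \left(1 + J\right) \left(8 + J\right)$)
$S{\left(X \right)} = -18 - 3 X$
$m{\left(-2 \right)} - o{\left(S{\left(K{\left(0 - 6 \right)} \right)} \right)} = \left(-24 - -54 - 3 \left(-2\right)^{2}\right) - \left(-18 - -6\right) = \left(-24 + 54 - 12\right) - \left(-18 + 6\right) = \left(-24 + 54 - 12\right) - -12 = 18 + 12 = 30$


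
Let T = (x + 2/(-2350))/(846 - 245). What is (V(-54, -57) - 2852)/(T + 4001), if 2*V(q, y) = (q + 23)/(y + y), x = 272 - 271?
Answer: -459172639375/644192875572 ≈ -0.71279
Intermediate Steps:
x = 1
V(q, y) = (23 + q)/(4*y) (V(q, y) = ((q + 23)/(y + y))/2 = ((23 + q)/((2*y)))/2 = ((23 + q)*(1/(2*y)))/2 = ((23 + q)/(2*y))/2 = (23 + q)/(4*y))
T = 1174/706175 (T = (1 + 2/(-2350))/(846 - 245) = (1 + 2*(-1/2350))/601 = (1 - 1/1175)*(1/601) = (1174/1175)*(1/601) = 1174/706175 ≈ 0.0016625)
(V(-54, -57) - 2852)/(T + 4001) = ((¼)*(23 - 54)/(-57) - 2852)/(1174/706175 + 4001) = ((¼)*(-1/57)*(-31) - 2852)/(2825407349/706175) = (31/228 - 2852)*(706175/2825407349) = -650225/228*706175/2825407349 = -459172639375/644192875572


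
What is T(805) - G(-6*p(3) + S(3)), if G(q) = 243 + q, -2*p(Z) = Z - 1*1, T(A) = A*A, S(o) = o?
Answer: 647773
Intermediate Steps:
T(A) = A²
p(Z) = ½ - Z/2 (p(Z) = -(Z - 1*1)/2 = -(Z - 1)/2 = -(-1 + Z)/2 = ½ - Z/2)
T(805) - G(-6*p(3) + S(3)) = 805² - (243 + (-6*(½ - ½*3) + 3)) = 648025 - (243 + (-6*(½ - 3/2) + 3)) = 648025 - (243 + (-6*(-1) + 3)) = 648025 - (243 + (6 + 3)) = 648025 - (243 + 9) = 648025 - 1*252 = 648025 - 252 = 647773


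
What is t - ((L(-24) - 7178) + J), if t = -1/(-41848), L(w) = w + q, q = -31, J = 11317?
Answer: -170907231/41848 ≈ -4084.0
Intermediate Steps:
L(w) = -31 + w (L(w) = w - 31 = -31 + w)
t = 1/41848 (t = -1*(-1/41848) = 1/41848 ≈ 2.3896e-5)
t - ((L(-24) - 7178) + J) = 1/41848 - (((-31 - 24) - 7178) + 11317) = 1/41848 - ((-55 - 7178) + 11317) = 1/41848 - (-7233 + 11317) = 1/41848 - 1*4084 = 1/41848 - 4084 = -170907231/41848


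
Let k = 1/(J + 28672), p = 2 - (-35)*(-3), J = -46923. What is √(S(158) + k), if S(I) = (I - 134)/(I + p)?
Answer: √439635472045/1003805 ≈ 0.66054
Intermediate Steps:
p = -103 (p = 2 - 7*15 = 2 - 105 = -103)
S(I) = (-134 + I)/(-103 + I) (S(I) = (I - 134)/(I - 103) = (-134 + I)/(-103 + I))
k = -1/18251 (k = 1/(-46923 + 28672) = 1/(-18251) = -1/18251 ≈ -5.4792e-5)
√(S(158) + k) = √((-134 + 158)/(-103 + 158) - 1/18251) = √(24/55 - 1/18251) = √(437969/1003805) = √439635472045/1003805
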